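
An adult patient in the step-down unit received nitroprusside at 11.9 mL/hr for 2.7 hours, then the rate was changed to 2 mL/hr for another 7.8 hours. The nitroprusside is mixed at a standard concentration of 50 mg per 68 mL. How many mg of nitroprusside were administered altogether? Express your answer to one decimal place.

Concentration = 50 mg ÷ 68 mL = 0.7352941 mg/mL
Stage 1: 11.9 mL/hr × 2.7 hr = 32.13 mL → 32.13 mL × 0.7352941 mg/mL = 23.625 mg
Stage 2: 2 mL/hr × 7.8 hr = 15.6 mL → 15.6 mL × 0.7352941 mg/mL = 11.47059 mg
Total = 23.625 + 11.47059 = 35.09559 mg

35.1 mg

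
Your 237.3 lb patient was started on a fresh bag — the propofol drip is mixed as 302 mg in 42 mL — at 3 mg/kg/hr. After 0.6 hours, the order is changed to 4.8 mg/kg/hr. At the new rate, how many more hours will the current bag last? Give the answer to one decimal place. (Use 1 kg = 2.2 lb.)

Initial rate:
Weight = 237.3 lb ÷ 2.2 lb/kg = 107.8636 kg
Dose = 3 mg/kg/hr × 107.8636 kg = 323.5909 mg/hr
Concentration = 302 mg ÷ 42 mL = 7.190476 mg/mL
Rate = 323.5909 mg/hr ÷ 7.190476 mg/mL = 45.00271 mL/hr
Volume infused so far = 45.00271 mL/hr × 0.6 hr = 27.00163 mL
Volume remaining = 42 − 27.00163 = 14.99837 mL
New rate:
Dose = 4.8 mg/kg/hr × 107.8636 kg = 517.7455 mg/hr
Rate = 517.7455 mg/hr ÷ 7.190476 mg/mL = 72.00433 mL/hr
Time remaining = 14.99837 mL ÷ 72.00433 mL/hr = 0.2082982 hr

0.2 hours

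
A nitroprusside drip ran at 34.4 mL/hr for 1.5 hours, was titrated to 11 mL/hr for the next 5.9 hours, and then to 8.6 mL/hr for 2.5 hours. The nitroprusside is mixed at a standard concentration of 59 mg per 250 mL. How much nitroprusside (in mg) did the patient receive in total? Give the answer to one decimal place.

32.6 mg

Concentration = 59 mg ÷ 250 mL = 0.236 mg/mL
Stage 1: 34.4 mL/hr × 1.5 hr = 51.6 mL → 51.6 mL × 0.236 mg/mL = 12.1776 mg
Stage 2: 11 mL/hr × 5.9 hr = 64.9 mL → 64.9 mL × 0.236 mg/mL = 15.3164 mg
Stage 3: 8.6 mL/hr × 2.5 hr = 21.5 mL → 21.5 mL × 0.236 mg/mL = 5.074 mg
Total = 12.1776 + 15.3164 + 5.074 = 32.568 mg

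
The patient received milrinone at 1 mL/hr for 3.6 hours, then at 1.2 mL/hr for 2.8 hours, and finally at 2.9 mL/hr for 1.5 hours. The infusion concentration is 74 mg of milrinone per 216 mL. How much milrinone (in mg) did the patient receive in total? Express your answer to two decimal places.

3.87 mg

Concentration = 74 mg ÷ 216 mL = 0.3425926 mg/mL
Stage 1: 1 mL/hr × 3.6 hr = 3.6 mL → 3.6 mL × 0.3425926 mg/mL = 1.233333 mg
Stage 2: 1.2 mL/hr × 2.8 hr = 3.36 mL → 3.36 mL × 0.3425926 mg/mL = 1.151111 mg
Stage 3: 2.9 mL/hr × 1.5 hr = 4.35 mL → 4.35 mL × 0.3425926 mg/mL = 1.490278 mg
Total = 1.233333 + 1.151111 + 1.490278 = 3.874722 mg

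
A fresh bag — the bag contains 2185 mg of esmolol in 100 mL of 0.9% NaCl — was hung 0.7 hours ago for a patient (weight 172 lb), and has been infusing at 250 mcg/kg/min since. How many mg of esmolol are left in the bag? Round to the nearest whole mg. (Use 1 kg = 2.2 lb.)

Weight = 172 lb ÷ 2.2 lb/kg = 78.18182 kg
Dose = 250 mcg/kg/min × 78.18182 kg = 19545.45 mcg/min
19545.45 mcg/min × 60 min/hr = 1172727 mcg/hr
Concentration = 2185 mg ÷ 100 mL = 21.85 mg/mL = 21850 mcg/mL
Rate = 1172727 mcg/hr ÷ 21850 mcg/mL = 53.67173 mL/hr
Volume infused = 53.67173 mL/hr × 0.7 hr = 37.57021 mL
Volume remaining = 100 − 37.57021 = 62.42979 mL
Drug remaining = 62.42979 mL × 21850 mcg/mL = 1364091 mcg = 1364.091 mg

1364 mg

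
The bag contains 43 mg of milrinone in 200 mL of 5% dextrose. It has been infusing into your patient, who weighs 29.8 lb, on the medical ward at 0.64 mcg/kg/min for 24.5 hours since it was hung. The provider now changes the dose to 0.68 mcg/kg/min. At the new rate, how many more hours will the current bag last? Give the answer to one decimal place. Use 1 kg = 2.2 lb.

Initial rate:
Weight = 29.8 lb ÷ 2.2 lb/kg = 13.54545 kg
Dose = 0.64 mcg/kg/min × 13.54545 kg = 8.669091 mcg/min
8.669091 mcg/min × 60 min/hr = 520.1455 mcg/hr
Concentration = 43 mg ÷ 200 mL = 0.215 mg/mL = 215 mcg/mL
Rate = 520.1455 mcg/hr ÷ 215 mcg/mL = 2.419281 mL/hr
Volume infused so far = 2.419281 mL/hr × 24.5 hr = 59.27239 mL
Volume remaining = 200 − 59.27239 = 140.7276 mL
New rate:
Dose = 0.68 mcg/kg/min × 13.54545 kg = 9.210909 mcg/min
9.210909 mcg/min × 60 min/hr = 552.6545 mcg/hr
Rate = 552.6545 mcg/hr ÷ 215 mcg/mL = 2.570486 mL/hr
Time remaining = 140.7276 mL ÷ 2.570486 mL/hr = 54.74747 hr

54.7 hours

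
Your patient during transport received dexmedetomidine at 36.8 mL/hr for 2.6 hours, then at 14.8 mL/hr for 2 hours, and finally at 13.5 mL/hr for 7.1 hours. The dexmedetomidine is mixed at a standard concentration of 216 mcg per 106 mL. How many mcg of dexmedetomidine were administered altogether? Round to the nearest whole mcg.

Concentration = 216 mcg ÷ 106 mL = 2.037736 mcg/mL
Stage 1: 36.8 mL/hr × 2.6 hr = 95.68 mL → 95.68 mL × 2.037736 mcg/mL = 194.9706 mcg
Stage 2: 14.8 mL/hr × 2 hr = 29.6 mL → 29.6 mL × 2.037736 mcg/mL = 60.31698 mcg
Stage 3: 13.5 mL/hr × 7.1 hr = 95.85 mL → 95.85 mL × 2.037736 mcg/mL = 195.317 mcg
Total = 194.9706 + 60.31698 + 195.317 = 450.6045 mcg

451 mcg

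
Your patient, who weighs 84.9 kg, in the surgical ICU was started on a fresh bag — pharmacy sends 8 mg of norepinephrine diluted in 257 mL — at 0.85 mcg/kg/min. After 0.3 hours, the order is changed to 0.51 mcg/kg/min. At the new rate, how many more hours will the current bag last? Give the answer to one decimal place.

Initial rate:
Dose = 0.85 mcg/kg/min × 84.9 kg = 72.165 mcg/min
72.165 mcg/min × 60 min/hr = 4329.9 mcg/hr
Concentration = 8 mg ÷ 257 mL = 0.0311284 mg/mL = 31.1284 mcg/mL
Rate = 4329.9 mcg/hr ÷ 31.1284 mcg/mL = 139.098 mL/hr
Volume infused so far = 139.098 mL/hr × 0.3 hr = 41.72941 mL
Volume remaining = 257 − 41.72941 = 215.2706 mL
New rate:
Dose = 0.51 mcg/kg/min × 84.9 kg = 43.299 mcg/min
43.299 mcg/min × 60 min/hr = 2597.94 mcg/hr
Rate = 2597.94 mcg/hr ÷ 31.1284 mcg/mL = 83.45882 mL/hr
Time remaining = 215.2706 mL ÷ 83.45882 mL/hr = 2.579363 hr

2.6 hours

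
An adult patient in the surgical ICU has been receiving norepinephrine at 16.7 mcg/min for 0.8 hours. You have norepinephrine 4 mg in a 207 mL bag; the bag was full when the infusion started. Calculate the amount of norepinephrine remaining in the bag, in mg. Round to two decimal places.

16.7 mcg/min × 60 min/hr = 1002 mcg/hr
Concentration = 4 mg ÷ 207 mL = 0.01932367 mg/mL = 19.32367 mcg/mL
Rate = 1002 mcg/hr ÷ 19.32367 mcg/mL = 51.8535 mL/hr
Volume infused = 51.8535 mL/hr × 0.8 hr = 41.4828 mL
Volume remaining = 207 − 41.4828 = 165.5172 mL
Drug remaining = 165.5172 mL × 19.32367 mcg/mL = 3198.4 mcg = 3.1984 mg

3.20 mg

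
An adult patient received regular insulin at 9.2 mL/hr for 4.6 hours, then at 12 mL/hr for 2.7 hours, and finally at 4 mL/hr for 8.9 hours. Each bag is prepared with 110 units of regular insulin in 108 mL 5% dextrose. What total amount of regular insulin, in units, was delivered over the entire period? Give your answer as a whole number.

112 units

Concentration = 110 units ÷ 108 mL = 1.018519 units/mL
Stage 1: 9.2 mL/hr × 4.6 hr = 42.32 mL → 42.32 mL × 1.018519 units/mL = 43.1037 units
Stage 2: 12 mL/hr × 2.7 hr = 32.4 mL → 32.4 mL × 1.018519 units/mL = 33 units
Stage 3: 4 mL/hr × 8.9 hr = 35.6 mL → 35.6 mL × 1.018519 units/mL = 36.25926 units
Total = 43.1037 + 33 + 36.25926 = 112.363 units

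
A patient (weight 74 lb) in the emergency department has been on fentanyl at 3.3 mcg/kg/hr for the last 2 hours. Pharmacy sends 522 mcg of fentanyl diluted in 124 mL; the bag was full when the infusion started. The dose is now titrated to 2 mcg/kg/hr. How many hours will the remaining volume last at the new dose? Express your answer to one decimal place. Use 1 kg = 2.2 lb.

Initial rate:
Weight = 74 lb ÷ 2.2 lb/kg = 33.63636 kg
Dose = 3.3 mcg/kg/hr × 33.63636 kg = 111 mcg/hr
Concentration = 522 mcg ÷ 124 mL = 4.209677 mcg/mL
Rate = 111 mcg/hr ÷ 4.209677 mcg/mL = 26.36782 mL/hr
Volume infused so far = 26.36782 mL/hr × 2 hr = 52.73563 mL
Volume remaining = 124 − 52.73563 = 71.26437 mL
New rate:
Dose = 2 mcg/kg/hr × 33.63636 kg = 67.27273 mcg/hr
Rate = 67.27273 mcg/hr ÷ 4.209677 mcg/mL = 15.98049 mL/hr
Time remaining = 71.26437 mL ÷ 15.98049 mL/hr = 4.459459 hr

4.5 hours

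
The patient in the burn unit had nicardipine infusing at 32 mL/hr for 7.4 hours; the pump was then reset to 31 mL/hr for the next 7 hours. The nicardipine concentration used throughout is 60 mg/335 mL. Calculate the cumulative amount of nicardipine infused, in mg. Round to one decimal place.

Concentration = 60 mg ÷ 335 mL = 0.1791045 mg/mL
Stage 1: 32 mL/hr × 7.4 hr = 236.8 mL → 236.8 mL × 0.1791045 mg/mL = 42.41194 mg
Stage 2: 31 mL/hr × 7 hr = 217 mL → 217 mL × 0.1791045 mg/mL = 38.86567 mg
Total = 42.41194 + 38.86567 = 81.27761 mg

81.3 mg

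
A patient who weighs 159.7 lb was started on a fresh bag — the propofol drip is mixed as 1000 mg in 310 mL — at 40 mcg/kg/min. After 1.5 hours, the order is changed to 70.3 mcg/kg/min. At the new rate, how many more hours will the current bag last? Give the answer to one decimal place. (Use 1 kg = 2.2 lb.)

2.4 hours

Initial rate:
Weight = 159.7 lb ÷ 2.2 lb/kg = 72.59091 kg
Dose = 40 mcg/kg/min × 72.59091 kg = 2903.636 mcg/min
2903.636 mcg/min × 60 min/hr = 174218.2 mcg/hr
Concentration = 1000 mg ÷ 310 mL = 3.225806 mg/mL = 3225.806 mcg/mL
Rate = 174218.2 mcg/hr ÷ 3225.806 mcg/mL = 54.00764 mL/hr
Volume infused so far = 54.00764 mL/hr × 1.5 hr = 81.01145 mL
Volume remaining = 310 − 81.01145 = 228.9885 mL
New rate:
Dose = 70.3 mcg/kg/min × 72.59091 kg = 5103.141 mcg/min
5103.141 mcg/min × 60 min/hr = 306188.5 mcg/hr
Rate = 306188.5 mcg/hr ÷ 3225.806 mcg/mL = 94.91842 mL/hr
Time remaining = 228.9885 mL ÷ 94.91842 mL/hr = 2.412477 hr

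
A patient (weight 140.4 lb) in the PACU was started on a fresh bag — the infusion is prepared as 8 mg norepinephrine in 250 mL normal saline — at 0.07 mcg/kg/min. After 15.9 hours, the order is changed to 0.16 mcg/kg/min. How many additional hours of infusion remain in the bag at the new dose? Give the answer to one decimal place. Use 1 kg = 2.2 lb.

6.1 hours

Initial rate:
Weight = 140.4 lb ÷ 2.2 lb/kg = 63.81818 kg
Dose = 0.07 mcg/kg/min × 63.81818 kg = 4.467273 mcg/min
4.467273 mcg/min × 60 min/hr = 268.0364 mcg/hr
Concentration = 8 mg ÷ 250 mL = 0.032 mg/mL = 32 mcg/mL
Rate = 268.0364 mcg/hr ÷ 32 mcg/mL = 8.376136 mL/hr
Volume infused so far = 8.376136 mL/hr × 15.9 hr = 133.1806 mL
Volume remaining = 250 − 133.1806 = 116.8194 mL
New rate:
Dose = 0.16 mcg/kg/min × 63.81818 kg = 10.21091 mcg/min
10.21091 mcg/min × 60 min/hr = 612.6545 mcg/hr
Rate = 612.6545 mcg/hr ÷ 32 mcg/mL = 19.14545 mL/hr
Time remaining = 116.8194 mL ÷ 19.14545 mL/hr = 6.10168 hr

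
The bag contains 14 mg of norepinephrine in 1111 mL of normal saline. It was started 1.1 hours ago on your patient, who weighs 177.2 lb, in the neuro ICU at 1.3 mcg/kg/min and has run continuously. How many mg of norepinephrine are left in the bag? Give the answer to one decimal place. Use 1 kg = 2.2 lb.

7.1 mg

Weight = 177.2 lb ÷ 2.2 lb/kg = 80.54545 kg
Dose = 1.3 mcg/kg/min × 80.54545 kg = 104.7091 mcg/min
104.7091 mcg/min × 60 min/hr = 6282.545 mcg/hr
Concentration = 14 mg ÷ 1111 mL = 0.01260126 mg/mL = 12.60126 mcg/mL
Rate = 6282.545 mcg/hr ÷ 12.60126 mcg/mL = 498.5649 mL/hr
Volume infused = 498.5649 mL/hr × 1.1 hr = 548.4213 mL
Volume remaining = 1111 − 548.4213 = 562.5787 mL
Drug remaining = 562.5787 mL × 12.60126 mcg/mL = 7089.2 mcg = 7.0892 mg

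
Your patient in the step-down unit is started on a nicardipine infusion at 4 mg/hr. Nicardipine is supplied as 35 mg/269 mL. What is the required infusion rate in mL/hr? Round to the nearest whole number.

Concentration = 35 mg ÷ 269 mL = 0.1301115 mg/mL
Rate = 4 mg/hr ÷ 0.1301115 mg/mL = 30.74286 mL/hr

31 mL/hr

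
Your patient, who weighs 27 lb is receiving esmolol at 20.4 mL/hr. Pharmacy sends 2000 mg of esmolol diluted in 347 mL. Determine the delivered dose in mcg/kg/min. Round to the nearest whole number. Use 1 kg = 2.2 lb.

Weight = 27 lb ÷ 2.2 lb/kg = 12.27273 kg
Concentration = 2000 mg ÷ 347 mL = 5.763689 mg/mL = 5763.689 mcg/mL
Drug rate = 20.4 mL/hr × 5763.689 mcg/mL = 117579.3 mcg/hr
117579.3 mcg/hr ÷ 60 min/hr = 1959.654 mcg/min
1959.654 mcg/min ÷ 12.27273 kg = 159.6755 mcg/kg/min

160 mcg/kg/min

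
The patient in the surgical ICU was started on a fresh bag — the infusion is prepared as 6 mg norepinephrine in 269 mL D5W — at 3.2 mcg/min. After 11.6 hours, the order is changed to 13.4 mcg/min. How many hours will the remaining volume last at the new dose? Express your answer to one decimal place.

Initial rate:
3.2 mcg/min × 60 min/hr = 192 mcg/hr
Concentration = 6 mg ÷ 269 mL = 0.02230483 mg/mL = 22.30483 mcg/mL
Rate = 192 mcg/hr ÷ 22.30483 mcg/mL = 8.608 mL/hr
Volume infused so far = 8.608 mL/hr × 11.6 hr = 99.8528 mL
Volume remaining = 269 − 99.8528 = 169.1472 mL
New rate:
13.4 mcg/min × 60 min/hr = 804 mcg/hr
Rate = 804 mcg/hr ÷ 22.30483 mcg/mL = 36.046 mL/hr
Time remaining = 169.1472 mL ÷ 36.046 mL/hr = 4.692537 hr

4.7 hours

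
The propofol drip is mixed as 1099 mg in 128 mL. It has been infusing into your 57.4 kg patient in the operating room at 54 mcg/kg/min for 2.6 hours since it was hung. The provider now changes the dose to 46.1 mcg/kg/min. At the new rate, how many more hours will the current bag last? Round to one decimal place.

3.9 hours

Initial rate:
Dose = 54 mcg/kg/min × 57.4 kg = 3099.6 mcg/min
3099.6 mcg/min × 60 min/hr = 185976 mcg/hr
Concentration = 1099 mg ÷ 128 mL = 8.585938 mg/mL = 8585.938 mcg/mL
Rate = 185976 mcg/hr ÷ 8585.938 mcg/mL = 21.66054 mL/hr
Volume infused so far = 21.66054 mL/hr × 2.6 hr = 56.31739 mL
Volume remaining = 128 − 56.31739 = 71.68261 mL
New rate:
Dose = 46.1 mcg/kg/min × 57.4 kg = 2646.14 mcg/min
2646.14 mcg/min × 60 min/hr = 158768.4 mcg/hr
Rate = 158768.4 mcg/hr ÷ 8585.938 mcg/mL = 18.49168 mL/hr
Time remaining = 71.68261 mL ÷ 18.49168 mL/hr = 3.876479 hr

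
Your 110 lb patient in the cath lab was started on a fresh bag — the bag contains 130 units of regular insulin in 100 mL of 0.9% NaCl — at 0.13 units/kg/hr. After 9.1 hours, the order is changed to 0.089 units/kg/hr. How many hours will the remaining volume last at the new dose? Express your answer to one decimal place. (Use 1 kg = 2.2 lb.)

15.9 hours

Initial rate:
Weight = 110 lb ÷ 2.2 lb/kg = 50 kg
Dose = 0.13 units/kg/hr × 50 kg = 6.5 units/hr
Concentration = 130 units ÷ 100 mL = 1.3 units/mL
Rate = 6.5 units/hr ÷ 1.3 units/mL = 5 mL/hr
Volume infused so far = 5 mL/hr × 9.1 hr = 45.5 mL
Volume remaining = 100 − 45.5 = 54.5 mL
New rate:
Dose = 0.089 units/kg/hr × 50 kg = 4.45 units/hr
Rate = 4.45 units/hr ÷ 1.3 units/mL = 3.423077 mL/hr
Time remaining = 54.5 mL ÷ 3.423077 mL/hr = 15.92135 hr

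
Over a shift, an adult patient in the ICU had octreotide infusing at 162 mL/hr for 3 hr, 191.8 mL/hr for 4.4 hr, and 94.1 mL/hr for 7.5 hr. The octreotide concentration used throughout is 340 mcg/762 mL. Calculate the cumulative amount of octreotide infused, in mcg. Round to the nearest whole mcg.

Concentration = 340 mcg ÷ 762 mL = 0.4461942 mcg/mL
Stage 1: 162 mL/hr × 3 hr = 486 mL → 486 mL × 0.4461942 mcg/mL = 216.8504 mcg
Stage 2: 191.8 mL/hr × 4.4 hr = 843.92 mL → 843.92 mL × 0.4461942 mcg/mL = 376.5522 mcg
Stage 3: 94.1 mL/hr × 7.5 hr = 705.75 mL → 705.75 mL × 0.4461942 mcg/mL = 314.9016 mcg
Total = 216.8504 + 376.5522 + 314.9016 = 908.3042 mcg

908 mcg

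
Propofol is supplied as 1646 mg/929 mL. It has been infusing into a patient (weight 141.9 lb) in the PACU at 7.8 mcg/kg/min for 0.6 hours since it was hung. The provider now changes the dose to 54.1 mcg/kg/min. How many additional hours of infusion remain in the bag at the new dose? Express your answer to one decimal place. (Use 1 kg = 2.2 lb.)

Initial rate:
Weight = 141.9 lb ÷ 2.2 lb/kg = 64.5 kg
Dose = 7.8 mcg/kg/min × 64.5 kg = 503.1 mcg/min
503.1 mcg/min × 60 min/hr = 30186 mcg/hr
Concentration = 1646 mg ÷ 929 mL = 1.771798 mg/mL = 1771.798 mcg/mL
Rate = 30186 mcg/hr ÷ 1771.798 mcg/mL = 17.03693 mL/hr
Volume infused so far = 17.03693 mL/hr × 0.6 hr = 10.22216 mL
Volume remaining = 929 − 10.22216 = 918.7778 mL
New rate:
Dose = 54.1 mcg/kg/min × 64.5 kg = 3489.45 mcg/min
3489.45 mcg/min × 60 min/hr = 209367 mcg/hr
Rate = 209367 mcg/hr ÷ 1771.798 mcg/mL = 118.1664 mL/hr
Time remaining = 918.7778 mL ÷ 118.1664 mL/hr = 7.775286 hr

7.8 hours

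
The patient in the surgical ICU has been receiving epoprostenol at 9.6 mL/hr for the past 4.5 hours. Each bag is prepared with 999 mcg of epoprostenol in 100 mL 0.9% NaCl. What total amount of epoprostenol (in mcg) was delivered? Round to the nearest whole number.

Concentration = 999 mcg ÷ 100 mL = 9.99 mcg/mL = 9990 ng/mL
Drug rate = 9.6 mL/hr × 9990 ng/mL = 95904 ng/hr
Total = 95904 ng/hr × 4.5 hr = 431568 ng = 431.568 mcg

432 mcg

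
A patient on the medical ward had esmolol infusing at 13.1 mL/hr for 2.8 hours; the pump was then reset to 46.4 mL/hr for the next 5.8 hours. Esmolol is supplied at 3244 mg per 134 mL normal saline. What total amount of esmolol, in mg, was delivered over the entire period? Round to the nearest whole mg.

7403 mg

Concentration = 3244 mg ÷ 134 mL = 24.20896 mg/mL
Stage 1: 13.1 mL/hr × 2.8 hr = 36.68 mL → 36.68 mL × 24.20896 mg/mL = 887.9845 mg
Stage 2: 46.4 mL/hr × 5.8 hr = 269.12 mL → 269.12 mL × 24.20896 mg/mL = 6515.114 mg
Total = 887.9845 + 6515.114 = 7403.099 mg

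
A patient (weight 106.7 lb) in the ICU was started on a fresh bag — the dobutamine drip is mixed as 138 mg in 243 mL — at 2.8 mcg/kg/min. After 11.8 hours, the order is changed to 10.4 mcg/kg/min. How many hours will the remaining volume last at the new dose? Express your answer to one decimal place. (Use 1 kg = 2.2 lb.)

Initial rate:
Weight = 106.7 lb ÷ 2.2 lb/kg = 48.5 kg
Dose = 2.8 mcg/kg/min × 48.5 kg = 135.8 mcg/min
135.8 mcg/min × 60 min/hr = 8148 mcg/hr
Concentration = 138 mg ÷ 243 mL = 0.5679012 mg/mL = 567.9012 mcg/mL
Rate = 8148 mcg/hr ÷ 567.9012 mcg/mL = 14.34757 mL/hr
Volume infused so far = 14.34757 mL/hr × 11.8 hr = 169.3013 mL
Volume remaining = 243 − 169.3013 = 73.69873 mL
New rate:
Dose = 10.4 mcg/kg/min × 48.5 kg = 504.4 mcg/min
504.4 mcg/min × 60 min/hr = 30264 mcg/hr
Rate = 30264 mcg/hr ÷ 567.9012 mcg/mL = 53.29096 mL/hr
Time remaining = 73.69873 mL ÷ 53.29096 mL/hr = 1.38295 hr

1.4 hours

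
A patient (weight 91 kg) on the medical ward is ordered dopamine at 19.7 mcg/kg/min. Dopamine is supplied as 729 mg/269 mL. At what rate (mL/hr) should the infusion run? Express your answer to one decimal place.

39.7 mL/hr

Dose = 19.7 mcg/kg/min × 91 kg = 1792.7 mcg/min
1792.7 mcg/min × 60 min/hr = 107562 mcg/hr
Concentration = 729 mg ÷ 269 mL = 2.710037 mg/mL = 2710.037 mcg/mL
Rate = 107562 mcg/hr ÷ 2710.037 mcg/mL = 39.69023 mL/hr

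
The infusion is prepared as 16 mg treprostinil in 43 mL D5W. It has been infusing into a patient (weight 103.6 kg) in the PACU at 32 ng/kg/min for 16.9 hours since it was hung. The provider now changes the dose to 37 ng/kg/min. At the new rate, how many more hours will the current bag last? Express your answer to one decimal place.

Initial rate:
Dose = 32 ng/kg/min × 103.6 kg = 3315.2 ng/min
3315.2 ng/min × 60 min/hr = 198912 ng/hr
Concentration = 16 mg ÷ 43 mL = 0.372093 mg/mL = 372093 ng/mL
Rate = 198912 ng/hr ÷ 372093 ng/mL = 0.534576 mL/hr
Volume infused so far = 0.534576 mL/hr × 16.9 hr = 9.034334 mL
Volume remaining = 43 − 9.034334 = 33.96567 mL
New rate:
Dose = 37 ng/kg/min × 103.6 kg = 3833.2 ng/min
3833.2 ng/min × 60 min/hr = 229992 ng/hr
Rate = 229992 ng/hr ÷ 372093 ng/mL = 0.6181035 mL/hr
Time remaining = 33.96567 mL ÷ 0.6181035 mL/hr = 54.95142 hr

55.0 hours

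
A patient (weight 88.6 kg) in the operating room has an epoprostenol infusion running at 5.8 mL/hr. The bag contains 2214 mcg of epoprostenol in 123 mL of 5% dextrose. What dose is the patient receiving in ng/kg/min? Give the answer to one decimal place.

19.6 ng/kg/min

Concentration = 2214 mcg ÷ 123 mL = 18 mcg/mL = 18000 ng/mL
Drug rate = 5.8 mL/hr × 18000 ng/mL = 104400 ng/hr
104400 ng/hr ÷ 60 min/hr = 1740 ng/min
1740 ng/min ÷ 88.6 kg = 19.63883 ng/kg/min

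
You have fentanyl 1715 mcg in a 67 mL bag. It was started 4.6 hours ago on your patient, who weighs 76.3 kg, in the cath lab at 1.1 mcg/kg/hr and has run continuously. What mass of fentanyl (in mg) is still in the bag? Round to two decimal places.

Dose = 1.1 mcg/kg/hr × 76.3 kg = 83.93 mcg/hr
Concentration = 1715 mcg ÷ 67 mL = 25.59701 mcg/mL
Rate = 83.93 mcg/hr ÷ 25.59701 mcg/mL = 3.278898 mL/hr
Volume infused = 3.278898 mL/hr × 4.6 hr = 15.08293 mL
Volume remaining = 67 − 15.08293 = 51.91707 mL
Drug remaining = 51.91707 mL × 25.59701 mcg/mL = 1328.922 mcg = 1.328922 mg

1.33 mg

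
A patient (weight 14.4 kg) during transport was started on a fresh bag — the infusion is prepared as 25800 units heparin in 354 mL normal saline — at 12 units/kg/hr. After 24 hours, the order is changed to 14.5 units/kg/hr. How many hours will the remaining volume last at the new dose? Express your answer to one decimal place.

103.7 hours

Initial rate:
Dose = 12 units/kg/hr × 14.4 kg = 172.8 units/hr
Concentration = 25800 units ÷ 354 mL = 72.88136 units/mL
Rate = 172.8 units/hr ÷ 72.88136 units/mL = 2.370977 mL/hr
Volume infused so far = 2.370977 mL/hr × 24 hr = 56.90344 mL
Volume remaining = 354 − 56.90344 = 297.0966 mL
New rate:
Dose = 14.5 units/kg/hr × 14.4 kg = 208.8 units/hr
Rate = 208.8 units/hr ÷ 72.88136 units/mL = 2.86493 mL/hr
Time remaining = 297.0966 mL ÷ 2.86493 mL/hr = 103.7011 hr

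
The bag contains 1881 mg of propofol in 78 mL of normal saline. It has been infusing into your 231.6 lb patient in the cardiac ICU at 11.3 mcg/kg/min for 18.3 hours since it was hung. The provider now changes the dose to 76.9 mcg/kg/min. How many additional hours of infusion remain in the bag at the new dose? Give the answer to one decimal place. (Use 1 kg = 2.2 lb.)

1.2 hours

Initial rate:
Weight = 231.6 lb ÷ 2.2 lb/kg = 105.2727 kg
Dose = 11.3 mcg/kg/min × 105.2727 kg = 1189.582 mcg/min
1189.582 mcg/min × 60 min/hr = 71374.91 mcg/hr
Concentration = 1881 mg ÷ 78 mL = 24.11538 mg/mL = 24115.38 mcg/mL
Rate = 71374.91 mcg/hr ÷ 24115.38 mcg/mL = 2.959725 mL/hr
Volume infused so far = 2.959725 mL/hr × 18.3 hr = 54.16297 mL
Volume remaining = 78 − 54.16297 = 23.83703 mL
New rate:
Dose = 76.9 mcg/kg/min × 105.2727 kg = 8095.473 mcg/min
8095.473 mcg/min × 60 min/hr = 485728.4 mcg/hr
Rate = 485728.4 mcg/hr ÷ 24115.38 mcg/mL = 20.14185 mL/hr
Time remaining = 23.83703 mL ÷ 20.14185 mL/hr = 1.183458 hr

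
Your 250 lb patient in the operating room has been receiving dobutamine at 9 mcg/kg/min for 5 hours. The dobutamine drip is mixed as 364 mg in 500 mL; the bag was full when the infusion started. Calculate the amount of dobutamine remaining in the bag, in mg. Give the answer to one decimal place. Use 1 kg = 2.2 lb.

57.2 mg

Weight = 250 lb ÷ 2.2 lb/kg = 113.6364 kg
Dose = 9 mcg/kg/min × 113.6364 kg = 1022.727 mcg/min
1022.727 mcg/min × 60 min/hr = 61363.64 mcg/hr
Concentration = 364 mg ÷ 500 mL = 0.728 mg/mL = 728 mcg/mL
Rate = 61363.64 mcg/hr ÷ 728 mcg/mL = 84.29071 mL/hr
Volume infused = 84.29071 mL/hr × 5 hr = 421.4535 mL
Volume remaining = 500 − 421.4535 = 78.54645 mL
Drug remaining = 78.54645 mL × 728 mcg/mL = 57181.82 mcg = 57.18182 mg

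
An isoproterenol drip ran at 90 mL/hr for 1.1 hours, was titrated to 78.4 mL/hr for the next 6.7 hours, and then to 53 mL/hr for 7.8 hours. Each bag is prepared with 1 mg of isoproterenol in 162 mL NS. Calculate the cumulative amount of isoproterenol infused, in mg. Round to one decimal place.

Concentration = 1 mg ÷ 162 mL = 0.00617284 mg/mL
Stage 1: 90 mL/hr × 1.1 hr = 99 mL → 99 mL × 0.00617284 mg/mL = 0.6111111 mg
Stage 2: 78.4 mL/hr × 6.7 hr = 525.28 mL → 525.28 mL × 0.00617284 mg/mL = 3.242469 mg
Stage 3: 53 mL/hr × 7.8 hr = 413.4 mL → 413.4 mL × 0.00617284 mg/mL = 2.551852 mg
Total = 0.6111111 + 3.242469 + 2.551852 = 6.405432 mg

6.4 mg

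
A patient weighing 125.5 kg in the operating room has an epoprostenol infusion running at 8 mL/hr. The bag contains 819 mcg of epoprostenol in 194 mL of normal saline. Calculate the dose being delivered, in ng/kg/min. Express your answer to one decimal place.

4.5 ng/kg/min

Concentration = 819 mcg ÷ 194 mL = 4.221649 mcg/mL = 4221.649 ng/mL
Drug rate = 8 mL/hr × 4221.649 ng/mL = 33773.2 ng/hr
33773.2 ng/hr ÷ 60 min/hr = 562.8866 ng/min
562.8866 ng/min ÷ 125.5 kg = 4.485152 ng/kg/min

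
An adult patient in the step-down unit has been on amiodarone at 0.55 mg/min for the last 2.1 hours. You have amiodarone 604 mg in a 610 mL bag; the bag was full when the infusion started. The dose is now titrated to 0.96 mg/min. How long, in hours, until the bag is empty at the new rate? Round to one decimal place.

9.3 hours

Initial rate:
0.55 mg/min × 60 min/hr = 33 mg/hr
Concentration = 604 mg ÷ 610 mL = 0.9901639 mg/mL
Rate = 33 mg/hr ÷ 0.9901639 mg/mL = 33.32781 mL/hr
Volume infused so far = 33.32781 mL/hr × 2.1 hr = 69.98841 mL
Volume remaining = 610 − 69.98841 = 540.0116 mL
New rate:
0.96 mg/min × 60 min/hr = 57.6 mg/hr
Rate = 57.6 mg/hr ÷ 0.9901639 mg/mL = 58.17219 mL/hr
Time remaining = 540.0116 mL ÷ 58.17219 mL/hr = 9.282986 hr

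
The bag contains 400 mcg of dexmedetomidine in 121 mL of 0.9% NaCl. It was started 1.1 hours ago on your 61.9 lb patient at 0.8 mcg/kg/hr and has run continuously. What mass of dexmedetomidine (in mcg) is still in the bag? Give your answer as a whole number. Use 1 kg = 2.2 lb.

Weight = 61.9 lb ÷ 2.2 lb/kg = 28.13636 kg
Dose = 0.8 mcg/kg/hr × 28.13636 kg = 22.50909 mcg/hr
Concentration = 400 mcg ÷ 121 mL = 3.305785 mcg/mL
Rate = 22.50909 mcg/hr ÷ 3.305785 mcg/mL = 6.809 mL/hr
Volume infused = 6.809 mL/hr × 1.1 hr = 7.4899 mL
Volume remaining = 121 − 7.4899 = 113.5101 mL
Drug remaining = 113.5101 mL × 3.305785 mcg/mL = 375.24 mcg

375 mcg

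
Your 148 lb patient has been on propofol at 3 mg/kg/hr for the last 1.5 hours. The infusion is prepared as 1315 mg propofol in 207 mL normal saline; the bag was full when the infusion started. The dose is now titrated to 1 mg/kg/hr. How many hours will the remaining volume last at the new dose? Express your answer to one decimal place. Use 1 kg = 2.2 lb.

Initial rate:
Weight = 148 lb ÷ 2.2 lb/kg = 67.27273 kg
Dose = 3 mg/kg/hr × 67.27273 kg = 201.8182 mg/hr
Concentration = 1315 mg ÷ 207 mL = 6.352657 mg/mL
Rate = 201.8182 mg/hr ÷ 6.352657 mg/mL = 31.7691 mL/hr
Volume infused so far = 31.7691 mL/hr × 1.5 hr = 47.65365 mL
Volume remaining = 207 − 47.65365 = 159.3464 mL
New rate:
Dose = 1 mg/kg/hr × 67.27273 kg = 67.27273 mg/hr
Rate = 67.27273 mg/hr ÷ 6.352657 mg/mL = 10.5897 mL/hr
Time remaining = 159.3464 mL ÷ 10.5897 mL/hr = 15.0473 hr

15.0 hours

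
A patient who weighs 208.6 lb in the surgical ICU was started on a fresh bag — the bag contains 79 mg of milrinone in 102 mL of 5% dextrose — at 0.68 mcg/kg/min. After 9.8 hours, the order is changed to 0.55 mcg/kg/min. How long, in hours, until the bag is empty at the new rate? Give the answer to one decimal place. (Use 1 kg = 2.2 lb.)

Initial rate:
Weight = 208.6 lb ÷ 2.2 lb/kg = 94.81818 kg
Dose = 0.68 mcg/kg/min × 94.81818 kg = 64.47636 mcg/min
64.47636 mcg/min × 60 min/hr = 3868.582 mcg/hr
Concentration = 79 mg ÷ 102 mL = 0.7745098 mg/mL = 774.5098 mcg/mL
Rate = 3868.582 mcg/hr ÷ 774.5098 mcg/mL = 4.994878 mL/hr
Volume infused so far = 4.994878 mL/hr × 9.8 hr = 48.9498 mL
Volume remaining = 102 − 48.9498 = 53.0502 mL
New rate:
Dose = 0.55 mcg/kg/min × 94.81818 kg = 52.15 mcg/min
52.15 mcg/min × 60 min/hr = 3129 mcg/hr
Rate = 3129 mcg/hr ÷ 774.5098 mcg/mL = 4.039975 mL/hr
Time remaining = 53.0502 mL ÷ 4.039975 mL/hr = 13.13132 hr

13.1 hours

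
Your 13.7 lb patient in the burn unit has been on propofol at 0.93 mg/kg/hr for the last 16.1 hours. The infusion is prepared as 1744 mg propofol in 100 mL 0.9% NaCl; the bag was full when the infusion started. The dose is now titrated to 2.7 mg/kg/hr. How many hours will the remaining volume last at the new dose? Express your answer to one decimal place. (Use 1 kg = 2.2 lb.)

Initial rate:
Weight = 13.7 lb ÷ 2.2 lb/kg = 6.227273 kg
Dose = 0.93 mg/kg/hr × 6.227273 kg = 5.791364 mg/hr
Concentration = 1744 mg ÷ 100 mL = 17.44 mg/mL
Rate = 5.791364 mg/hr ÷ 17.44 mg/mL = 0.3320736 mL/hr
Volume infused so far = 0.3320736 mL/hr × 16.1 hr = 5.346385 mL
Volume remaining = 100 − 5.346385 = 94.65361 mL
New rate:
Dose = 2.7 mg/kg/hr × 6.227273 kg = 16.81364 mg/hr
Rate = 16.81364 mg/hr ÷ 17.44 mg/mL = 0.9640847 mL/hr
Time remaining = 94.65361 mL ÷ 0.9640847 mL/hr = 98.17978 hr

98.2 hours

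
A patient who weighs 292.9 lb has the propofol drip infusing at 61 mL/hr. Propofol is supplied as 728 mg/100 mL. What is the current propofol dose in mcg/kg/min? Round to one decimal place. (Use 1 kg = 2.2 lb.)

55.6 mcg/kg/min

Weight = 292.9 lb ÷ 2.2 lb/kg = 133.1364 kg
Concentration = 728 mg ÷ 100 mL = 7.28 mg/mL = 7280 mcg/mL
Drug rate = 61 mL/hr × 7280 mcg/mL = 444080 mcg/hr
444080 mcg/hr ÷ 60 min/hr = 7401.333 mcg/min
7401.333 mcg/min ÷ 133.1364 kg = 55.59212 mcg/kg/min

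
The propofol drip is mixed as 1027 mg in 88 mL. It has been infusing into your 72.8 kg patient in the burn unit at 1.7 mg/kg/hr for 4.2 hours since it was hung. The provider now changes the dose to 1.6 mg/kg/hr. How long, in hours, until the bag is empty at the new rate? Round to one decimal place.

4.4 hours

Initial rate:
Dose = 1.7 mg/kg/hr × 72.8 kg = 123.76 mg/hr
Concentration = 1027 mg ÷ 88 mL = 11.67045 mg/mL
Rate = 123.76 mg/hr ÷ 11.67045 mg/mL = 10.60456 mL/hr
Volume infused so far = 10.60456 mL/hr × 4.2 hr = 44.53914 mL
Volume remaining = 88 − 44.53914 = 43.46086 mL
New rate:
Dose = 1.6 mg/kg/hr × 72.8 kg = 116.48 mg/hr
Rate = 116.48 mg/hr ÷ 11.67045 mg/mL = 9.980759 mL/hr
Time remaining = 43.46086 mL ÷ 9.980759 mL/hr = 4.354464 hr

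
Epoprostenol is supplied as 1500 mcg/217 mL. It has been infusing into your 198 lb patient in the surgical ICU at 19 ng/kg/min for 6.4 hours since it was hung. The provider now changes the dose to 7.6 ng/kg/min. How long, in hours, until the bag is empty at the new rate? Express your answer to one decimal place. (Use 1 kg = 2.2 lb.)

20.5 hours

Initial rate:
Weight = 198 lb ÷ 2.2 lb/kg = 90 kg
Dose = 19 ng/kg/min × 90 kg = 1710 ng/min
1710 ng/min × 60 min/hr = 102600 ng/hr
Concentration = 1500 mcg ÷ 217 mL = 6.912442 mcg/mL = 6912.442 ng/mL
Rate = 102600 ng/hr ÷ 6912.442 ng/mL = 14.8428 mL/hr
Volume infused so far = 14.8428 mL/hr × 6.4 hr = 94.99392 mL
Volume remaining = 217 − 94.99392 = 122.0061 mL
New rate:
Dose = 7.6 ng/kg/min × 90 kg = 684 ng/min
684 ng/min × 60 min/hr = 41040 ng/hr
Rate = 41040 ng/hr ÷ 6912.442 ng/mL = 5.93712 mL/hr
Time remaining = 122.0061 mL ÷ 5.93712 mL/hr = 20.54971 hr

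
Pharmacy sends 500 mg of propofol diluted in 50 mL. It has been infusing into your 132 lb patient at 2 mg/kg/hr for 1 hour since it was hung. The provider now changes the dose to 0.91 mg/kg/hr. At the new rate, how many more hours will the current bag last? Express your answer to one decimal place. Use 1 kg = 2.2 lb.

Initial rate:
Weight = 132 lb ÷ 2.2 lb/kg = 60 kg
Dose = 2 mg/kg/hr × 60 kg = 120 mg/hr
Concentration = 500 mg ÷ 50 mL = 10 mg/mL
Rate = 120 mg/hr ÷ 10 mg/mL = 12 mL/hr
Volume infused so far = 12 mL/hr × 1 hr = 12 mL
Volume remaining = 50 − 12 = 38 mL
New rate:
Dose = 0.91 mg/kg/hr × 60 kg = 54.6 mg/hr
Rate = 54.6 mg/hr ÷ 10 mg/mL = 5.46 mL/hr
Time remaining = 38 mL ÷ 5.46 mL/hr = 6.959707 hr

7.0 hours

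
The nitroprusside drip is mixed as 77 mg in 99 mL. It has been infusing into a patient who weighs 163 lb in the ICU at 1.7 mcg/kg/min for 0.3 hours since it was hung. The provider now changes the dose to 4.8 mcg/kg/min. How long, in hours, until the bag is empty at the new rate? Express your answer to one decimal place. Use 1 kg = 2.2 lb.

3.5 hours

Initial rate:
Weight = 163 lb ÷ 2.2 lb/kg = 74.09091 kg
Dose = 1.7 mcg/kg/min × 74.09091 kg = 125.9545 mcg/min
125.9545 mcg/min × 60 min/hr = 7557.273 mcg/hr
Concentration = 77 mg ÷ 99 mL = 0.7777778 mg/mL = 777.7778 mcg/mL
Rate = 7557.273 mcg/hr ÷ 777.7778 mcg/mL = 9.716494 mL/hr
Volume infused so far = 9.716494 mL/hr × 0.3 hr = 2.914948 mL
Volume remaining = 99 − 2.914948 = 96.08505 mL
New rate:
Dose = 4.8 mcg/kg/min × 74.09091 kg = 355.6364 mcg/min
355.6364 mcg/min × 60 min/hr = 21338.18 mcg/hr
Rate = 21338.18 mcg/hr ÷ 777.7778 mcg/mL = 27.43481 mL/hr
Time remaining = 96.08505 mL ÷ 27.43481 mL/hr = 3.502305 hr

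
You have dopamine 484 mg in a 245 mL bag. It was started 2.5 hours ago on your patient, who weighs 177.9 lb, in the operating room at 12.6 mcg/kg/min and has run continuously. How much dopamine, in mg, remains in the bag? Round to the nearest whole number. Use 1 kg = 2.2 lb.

Weight = 177.9 lb ÷ 2.2 lb/kg = 80.86364 kg
Dose = 12.6 mcg/kg/min × 80.86364 kg = 1018.882 mcg/min
1018.882 mcg/min × 60 min/hr = 61132.91 mcg/hr
Concentration = 484 mg ÷ 245 mL = 1.97551 mg/mL = 1975.51 mcg/mL
Rate = 61132.91 mcg/hr ÷ 1975.51 mcg/mL = 30.94538 mL/hr
Volume infused = 30.94538 mL/hr × 2.5 hr = 77.36344 mL
Volume remaining = 245 − 77.36344 = 167.6366 mL
Drug remaining = 167.6366 mL × 1975.51 mcg/mL = 331167.7 mcg = 331.1677 mg

331 mg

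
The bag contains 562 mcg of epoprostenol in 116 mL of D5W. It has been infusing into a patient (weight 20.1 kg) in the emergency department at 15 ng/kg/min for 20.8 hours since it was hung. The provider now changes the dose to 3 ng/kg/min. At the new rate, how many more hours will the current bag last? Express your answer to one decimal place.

51.3 hours

Initial rate:
Dose = 15 ng/kg/min × 20.1 kg = 301.5 ng/min
301.5 ng/min × 60 min/hr = 18090 ng/hr
Concentration = 562 mcg ÷ 116 mL = 4.844828 mcg/mL = 4844.828 ng/mL
Rate = 18090 ng/hr ÷ 4844.828 ng/mL = 3.733879 mL/hr
Volume infused so far = 3.733879 mL/hr × 20.8 hr = 77.66468 mL
Volume remaining = 116 − 77.66468 = 38.33532 mL
New rate:
Dose = 3 ng/kg/min × 20.1 kg = 60.3 ng/min
60.3 ng/min × 60 min/hr = 3618 ng/hr
Rate = 3618 ng/hr ÷ 4844.828 ng/mL = 0.7467758 mL/hr
Time remaining = 38.33532 mL ÷ 0.7467758 mL/hr = 51.33444 hr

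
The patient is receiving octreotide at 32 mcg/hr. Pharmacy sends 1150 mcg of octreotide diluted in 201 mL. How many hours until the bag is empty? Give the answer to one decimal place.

35.9 hours

Concentration = 1150 mcg ÷ 201 mL = 5.721393 mcg/mL
Rate = 32 mcg/hr ÷ 5.721393 mcg/mL = 5.593043 mL/hr
Duration = 201 mL ÷ 5.593043 mL/hr = 35.9375 hr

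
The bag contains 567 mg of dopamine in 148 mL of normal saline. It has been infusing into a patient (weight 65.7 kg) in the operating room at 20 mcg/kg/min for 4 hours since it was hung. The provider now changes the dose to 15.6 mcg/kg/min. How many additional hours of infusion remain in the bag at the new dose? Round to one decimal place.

4.1 hours

Initial rate:
Dose = 20 mcg/kg/min × 65.7 kg = 1314 mcg/min
1314 mcg/min × 60 min/hr = 78840 mcg/hr
Concentration = 567 mg ÷ 148 mL = 3.831081 mg/mL = 3831.081 mcg/mL
Rate = 78840 mcg/hr ÷ 3831.081 mcg/mL = 20.57905 mL/hr
Volume infused so far = 20.57905 mL/hr × 4 hr = 82.31619 mL
Volume remaining = 148 − 82.31619 = 65.68381 mL
New rate:
Dose = 15.6 mcg/kg/min × 65.7 kg = 1024.92 mcg/min
1024.92 mcg/min × 60 min/hr = 61495.2 mcg/hr
Rate = 61495.2 mcg/hr ÷ 3831.081 mcg/mL = 16.05166 mL/hr
Time remaining = 65.68381 mL ÷ 16.05166 mL/hr = 4.092027 hr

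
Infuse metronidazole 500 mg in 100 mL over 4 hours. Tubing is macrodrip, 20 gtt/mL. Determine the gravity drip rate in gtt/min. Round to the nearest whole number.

8 gtt/min

100 mL ÷ (4 hr × 60 = 240 min) = 0.4166667 mL/min
0.4166667 mL/min × 20 gtt/mL = 8.333333 gtt/min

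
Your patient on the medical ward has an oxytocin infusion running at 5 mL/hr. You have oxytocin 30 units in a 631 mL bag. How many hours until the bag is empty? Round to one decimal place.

Duration = 631 mL ÷ 5 mL/hr = 126.2 hr

126.2 hours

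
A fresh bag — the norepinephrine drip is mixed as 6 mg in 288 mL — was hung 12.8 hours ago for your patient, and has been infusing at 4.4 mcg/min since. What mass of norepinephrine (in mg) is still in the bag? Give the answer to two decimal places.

2.62 mg

4.4 mcg/min × 60 min/hr = 264 mcg/hr
Concentration = 6 mg ÷ 288 mL = 0.02083333 mg/mL = 20.83333 mcg/mL
Rate = 264 mcg/hr ÷ 20.83333 mcg/mL = 12.672 mL/hr
Volume infused = 12.672 mL/hr × 12.8 hr = 162.2016 mL
Volume remaining = 288 − 162.2016 = 125.7984 mL
Drug remaining = 125.7984 mL × 20.83333 mcg/mL = 2620.8 mcg = 2.6208 mg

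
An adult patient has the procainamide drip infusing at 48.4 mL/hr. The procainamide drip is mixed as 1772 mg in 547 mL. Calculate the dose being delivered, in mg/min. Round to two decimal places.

2.61 mg/min

Concentration = 1772 mg ÷ 547 mL = 3.239488 mg/mL
Drug rate = 48.4 mL/hr × 3.239488 mg/mL = 156.7912 mg/hr
156.7912 mg/hr ÷ 60 min/hr = 2.613187 mg/min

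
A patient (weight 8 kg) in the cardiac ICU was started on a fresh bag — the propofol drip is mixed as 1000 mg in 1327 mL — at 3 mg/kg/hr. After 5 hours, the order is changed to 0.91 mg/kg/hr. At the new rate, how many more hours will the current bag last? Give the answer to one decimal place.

Initial rate:
Dose = 3 mg/kg/hr × 8 kg = 24 mg/hr
Concentration = 1000 mg ÷ 1327 mL = 0.7535795 mg/mL
Rate = 24 mg/hr ÷ 0.7535795 mg/mL = 31.848 mL/hr
Volume infused so far = 31.848 mL/hr × 5 hr = 159.24 mL
Volume remaining = 1327 − 159.24 = 1167.76 mL
New rate:
Dose = 0.91 mg/kg/hr × 8 kg = 7.28 mg/hr
Rate = 7.28 mg/hr ÷ 0.7535795 mg/mL = 9.66056 mL/hr
Time remaining = 1167.76 mL ÷ 9.66056 mL/hr = 120.8791 hr

120.9 hours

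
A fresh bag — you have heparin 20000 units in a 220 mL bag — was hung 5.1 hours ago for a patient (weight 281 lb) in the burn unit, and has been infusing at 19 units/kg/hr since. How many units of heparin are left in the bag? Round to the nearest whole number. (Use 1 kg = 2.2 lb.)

7623 units

Weight = 281 lb ÷ 2.2 lb/kg = 127.7273 kg
Dose = 19 units/kg/hr × 127.7273 kg = 2426.818 units/hr
Concentration = 20000 units ÷ 220 mL = 90.90909 units/mL
Rate = 2426.818 units/hr ÷ 90.90909 units/mL = 26.695 mL/hr
Volume infused = 26.695 mL/hr × 5.1 hr = 136.1445 mL
Volume remaining = 220 − 136.1445 = 83.8555 mL
Drug remaining = 83.8555 mL × 90.90909 units/mL = 7623.227 units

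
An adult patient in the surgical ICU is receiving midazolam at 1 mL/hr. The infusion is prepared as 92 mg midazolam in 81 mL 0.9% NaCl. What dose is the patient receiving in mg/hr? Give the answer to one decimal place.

1.1 mg/hr

Concentration = 92 mg ÷ 81 mL = 1.135802 mg/mL
Drug rate = 1 mL/hr × 1.135802 mg/mL = 1.135802 mg/hr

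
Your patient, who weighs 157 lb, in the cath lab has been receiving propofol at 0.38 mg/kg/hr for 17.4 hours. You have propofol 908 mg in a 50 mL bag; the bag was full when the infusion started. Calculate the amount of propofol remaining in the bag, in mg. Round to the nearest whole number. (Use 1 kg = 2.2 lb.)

436 mg

Weight = 157 lb ÷ 2.2 lb/kg = 71.36364 kg
Dose = 0.38 mg/kg/hr × 71.36364 kg = 27.11818 mg/hr
Concentration = 908 mg ÷ 50 mL = 18.16 mg/mL
Rate = 27.11818 mg/hr ÷ 18.16 mg/mL = 1.493292 mL/hr
Volume infused = 1.493292 mL/hr × 17.4 hr = 25.98328 mL
Volume remaining = 50 − 25.98328 = 24.01672 mL
Drug remaining = 24.01672 mL × 18.16 mg/mL = 436.1436 mg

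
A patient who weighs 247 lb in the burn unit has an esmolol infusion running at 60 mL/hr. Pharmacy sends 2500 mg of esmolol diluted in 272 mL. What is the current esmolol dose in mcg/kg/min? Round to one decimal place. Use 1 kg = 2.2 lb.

Weight = 247 lb ÷ 2.2 lb/kg = 112.2727 kg
Concentration = 2500 mg ÷ 272 mL = 9.191176 mg/mL = 9191.176 mcg/mL
Drug rate = 60 mL/hr × 9191.176 mcg/mL = 551470.6 mcg/hr
551470.6 mcg/hr ÷ 60 min/hr = 9191.176 mcg/min
9191.176 mcg/min ÷ 112.2727 kg = 81.86473 mcg/kg/min

81.9 mcg/kg/min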